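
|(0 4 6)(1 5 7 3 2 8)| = 6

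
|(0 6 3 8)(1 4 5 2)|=4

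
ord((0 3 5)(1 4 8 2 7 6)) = 6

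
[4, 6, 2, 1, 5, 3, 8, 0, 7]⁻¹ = [7, 3, 2, 5, 0, 4, 1, 8, 6]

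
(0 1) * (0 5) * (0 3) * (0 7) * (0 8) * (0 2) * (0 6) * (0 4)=(0 1 5 3 7 8 2 6 4)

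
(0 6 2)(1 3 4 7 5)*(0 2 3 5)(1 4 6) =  (0 1 5 4 7)(3 6)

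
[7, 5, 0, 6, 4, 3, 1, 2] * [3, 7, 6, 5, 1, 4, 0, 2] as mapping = [0→2, 1→4, 2→3, 3→0, 4→1, 5→5, 6→7, 7→6] 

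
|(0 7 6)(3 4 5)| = 3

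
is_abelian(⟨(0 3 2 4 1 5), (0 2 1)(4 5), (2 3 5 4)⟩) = no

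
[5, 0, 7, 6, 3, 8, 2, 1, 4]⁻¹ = [1, 7, 6, 4, 8, 0, 3, 2, 5]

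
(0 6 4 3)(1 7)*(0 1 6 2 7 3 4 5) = (0 2 7 6 5)(1 3)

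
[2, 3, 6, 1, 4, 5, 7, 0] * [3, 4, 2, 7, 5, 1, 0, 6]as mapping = [0→2, 1→7, 2→0, 3→4, 4→5, 5→1, 6→6, 7→3]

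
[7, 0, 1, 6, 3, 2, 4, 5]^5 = [0, 1, 2, 4, 6, 5, 3, 7]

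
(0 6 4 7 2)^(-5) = ()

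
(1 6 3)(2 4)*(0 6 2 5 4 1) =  (0 6 3)(1 2)(4 5)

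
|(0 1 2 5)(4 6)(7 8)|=4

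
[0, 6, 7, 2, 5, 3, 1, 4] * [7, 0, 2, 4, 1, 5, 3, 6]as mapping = [0→7, 1→3, 2→6, 3→2, 4→5, 5→4, 6→0, 7→1]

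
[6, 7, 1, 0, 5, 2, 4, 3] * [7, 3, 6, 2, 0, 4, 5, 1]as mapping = [0→5, 1→1, 2→3, 3→7, 4→4, 5→6, 6→0, 7→2]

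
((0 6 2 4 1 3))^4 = (0 1 2)(3 4 6)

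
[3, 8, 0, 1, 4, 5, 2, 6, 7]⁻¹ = [2, 3, 6, 0, 4, 5, 7, 8, 1]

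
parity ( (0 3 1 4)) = odd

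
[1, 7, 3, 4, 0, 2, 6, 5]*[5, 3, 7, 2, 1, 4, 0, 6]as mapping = [0→3, 1→6, 2→2, 3→1, 4→5, 5→7, 6→0, 7→4]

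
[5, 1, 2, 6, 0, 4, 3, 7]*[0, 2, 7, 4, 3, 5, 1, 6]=[5, 2, 7, 1, 0, 3, 4, 6]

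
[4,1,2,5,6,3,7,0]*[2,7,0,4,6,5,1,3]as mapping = [0→6,1→7,2→0,3→5,4→1,5→4,6→3,7→2]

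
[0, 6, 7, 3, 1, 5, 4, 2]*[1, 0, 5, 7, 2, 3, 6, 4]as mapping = [0→1, 1→6, 2→4, 3→7, 4→0, 5→3, 6→2, 7→5]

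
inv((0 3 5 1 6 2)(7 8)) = (0 2 6 1 5 3)(7 8)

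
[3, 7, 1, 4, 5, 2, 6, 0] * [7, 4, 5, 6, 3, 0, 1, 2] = [6, 2, 4, 3, 0, 5, 1, 7]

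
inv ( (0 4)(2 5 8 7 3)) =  (0 4)(2 3 7 8 5)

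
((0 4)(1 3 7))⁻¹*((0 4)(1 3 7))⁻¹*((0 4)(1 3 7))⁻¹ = (0 4)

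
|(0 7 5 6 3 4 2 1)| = 8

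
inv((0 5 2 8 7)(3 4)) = (0 7 8 2 5)(3 4)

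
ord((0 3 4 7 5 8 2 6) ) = 8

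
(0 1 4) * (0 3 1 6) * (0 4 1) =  (0 6 4 3)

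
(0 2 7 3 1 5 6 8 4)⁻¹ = (0 4 8 6 5 1 3 7 2)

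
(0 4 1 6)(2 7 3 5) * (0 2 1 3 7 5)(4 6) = (0 6 2 5 1 4 3)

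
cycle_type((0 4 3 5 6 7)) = 6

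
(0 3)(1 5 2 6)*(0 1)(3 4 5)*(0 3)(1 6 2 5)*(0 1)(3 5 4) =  (0 3 6 5 4)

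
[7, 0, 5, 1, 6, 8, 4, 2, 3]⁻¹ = [1, 3, 7, 8, 6, 2, 4, 0, 5]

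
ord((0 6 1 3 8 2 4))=7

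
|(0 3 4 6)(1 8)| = 4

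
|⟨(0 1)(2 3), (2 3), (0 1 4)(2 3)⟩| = 12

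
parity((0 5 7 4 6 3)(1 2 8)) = odd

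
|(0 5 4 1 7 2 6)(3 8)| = 14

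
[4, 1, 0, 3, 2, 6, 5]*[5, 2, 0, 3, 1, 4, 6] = [1, 2, 5, 3, 0, 6, 4]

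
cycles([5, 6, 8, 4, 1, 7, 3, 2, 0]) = (0 5 7 2 8)(1 6 3 4)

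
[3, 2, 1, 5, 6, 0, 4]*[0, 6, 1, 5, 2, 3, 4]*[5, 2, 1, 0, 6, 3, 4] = [3, 2, 4, 0, 6, 5, 1]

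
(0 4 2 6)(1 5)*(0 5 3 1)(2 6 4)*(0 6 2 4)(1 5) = (0 4 2)(1 3 5 6)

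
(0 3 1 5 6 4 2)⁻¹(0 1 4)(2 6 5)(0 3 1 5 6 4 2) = (0 4 6)(2 3 5)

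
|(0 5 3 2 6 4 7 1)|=8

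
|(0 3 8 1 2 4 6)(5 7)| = 14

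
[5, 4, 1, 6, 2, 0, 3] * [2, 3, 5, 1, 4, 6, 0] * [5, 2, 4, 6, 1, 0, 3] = [3, 1, 6, 5, 0, 4, 2]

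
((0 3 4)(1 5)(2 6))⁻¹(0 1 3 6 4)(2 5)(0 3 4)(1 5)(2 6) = (0 3 5 4 2)(1 6)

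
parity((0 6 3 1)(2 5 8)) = odd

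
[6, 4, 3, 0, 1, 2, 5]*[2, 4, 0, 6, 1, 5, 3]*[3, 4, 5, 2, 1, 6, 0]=[2, 4, 0, 5, 1, 3, 6]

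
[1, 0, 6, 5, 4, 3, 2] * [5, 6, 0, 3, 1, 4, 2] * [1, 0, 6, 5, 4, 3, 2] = [2, 3, 6, 4, 0, 5, 1]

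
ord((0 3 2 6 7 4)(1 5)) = 6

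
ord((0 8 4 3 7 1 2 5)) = 8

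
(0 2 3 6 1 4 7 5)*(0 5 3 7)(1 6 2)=(0 1 4)(2 7 3)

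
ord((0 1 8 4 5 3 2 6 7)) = 9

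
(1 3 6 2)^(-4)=()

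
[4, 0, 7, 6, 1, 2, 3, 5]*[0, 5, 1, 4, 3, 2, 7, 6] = [3, 0, 6, 7, 5, 1, 4, 2]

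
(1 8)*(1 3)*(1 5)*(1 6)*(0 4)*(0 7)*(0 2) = (0 4 7 2)(1 8 3 5 6)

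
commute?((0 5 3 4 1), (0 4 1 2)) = no:(0 5 3 4 1)*(0 4 1 2) = (0 5 3 1 4 2), (0 4 1 2)*(0 5 3 4 1) = (0 1 2 5 3 4)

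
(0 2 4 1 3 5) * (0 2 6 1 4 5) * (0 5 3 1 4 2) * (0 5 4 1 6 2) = (0 2 3 4)(1 6)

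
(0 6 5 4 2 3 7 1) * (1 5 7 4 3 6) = (0 1)(2 6 7 5 3 4)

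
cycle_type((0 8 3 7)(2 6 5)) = 3.4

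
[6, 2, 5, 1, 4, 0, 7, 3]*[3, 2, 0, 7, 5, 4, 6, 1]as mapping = [0→6, 1→0, 2→4, 3→2, 4→5, 5→3, 6→1, 7→7]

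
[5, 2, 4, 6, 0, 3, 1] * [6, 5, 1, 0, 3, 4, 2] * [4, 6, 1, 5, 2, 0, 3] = [2, 6, 5, 1, 3, 4, 0]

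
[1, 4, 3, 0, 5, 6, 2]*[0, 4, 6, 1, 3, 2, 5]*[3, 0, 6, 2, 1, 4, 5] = [1, 2, 0, 3, 6, 4, 5]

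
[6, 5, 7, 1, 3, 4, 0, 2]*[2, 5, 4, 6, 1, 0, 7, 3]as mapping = [0→7, 1→0, 2→3, 3→5, 4→6, 5→1, 6→2, 7→4]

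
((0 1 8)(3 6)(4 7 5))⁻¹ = (0 8 1)(3 6)(4 5 7)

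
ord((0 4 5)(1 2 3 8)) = 12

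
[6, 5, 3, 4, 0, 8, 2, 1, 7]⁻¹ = [4, 7, 6, 2, 3, 1, 0, 8, 5]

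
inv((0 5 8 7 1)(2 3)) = (0 1 7 8 5)(2 3)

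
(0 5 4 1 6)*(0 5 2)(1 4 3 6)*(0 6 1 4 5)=(0 2 6)(1 4 5 3)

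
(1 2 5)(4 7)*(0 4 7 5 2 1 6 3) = (0 4 5 6 3)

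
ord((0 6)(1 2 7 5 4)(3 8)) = 10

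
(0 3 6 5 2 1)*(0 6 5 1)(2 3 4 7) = (0 4 7 2)(1 6)(3 5)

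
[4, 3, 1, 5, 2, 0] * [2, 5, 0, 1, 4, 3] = [4, 1, 5, 3, 0, 2]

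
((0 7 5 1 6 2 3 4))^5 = (0 2 5 4 6 7 3 1)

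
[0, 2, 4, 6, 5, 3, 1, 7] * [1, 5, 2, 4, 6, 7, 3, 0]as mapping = [0→1, 1→2, 2→6, 3→3, 4→7, 5→4, 6→5, 7→0]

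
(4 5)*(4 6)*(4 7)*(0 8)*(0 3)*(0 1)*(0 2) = (0 8 3 1 2)(4 5 6 7)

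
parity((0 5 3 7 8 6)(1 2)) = even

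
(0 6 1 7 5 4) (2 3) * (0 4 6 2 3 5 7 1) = (0 2 5 6) 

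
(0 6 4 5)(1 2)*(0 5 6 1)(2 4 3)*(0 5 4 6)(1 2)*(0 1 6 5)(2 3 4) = (0 3 6 4 1 5 2)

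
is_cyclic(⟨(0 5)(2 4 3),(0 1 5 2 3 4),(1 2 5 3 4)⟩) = no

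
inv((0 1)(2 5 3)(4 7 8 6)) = (0 1)(2 3 5)(4 6 8 7)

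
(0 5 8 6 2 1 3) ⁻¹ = (0 3 1 2 6 8 5) 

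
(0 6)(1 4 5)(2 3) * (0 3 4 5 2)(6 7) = (0 7 6 3)(1 5)(2 4)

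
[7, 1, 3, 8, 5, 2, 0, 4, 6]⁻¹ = [6, 1, 5, 2, 7, 4, 8, 0, 3]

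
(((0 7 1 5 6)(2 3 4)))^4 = (0 6 5 1 7)(2 3 4)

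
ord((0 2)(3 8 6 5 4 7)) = 6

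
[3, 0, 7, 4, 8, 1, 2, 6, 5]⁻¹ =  [1, 5, 6, 0, 3, 8, 7, 2, 4]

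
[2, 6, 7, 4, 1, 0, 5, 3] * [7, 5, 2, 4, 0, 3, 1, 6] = [2, 1, 6, 0, 5, 7, 3, 4] 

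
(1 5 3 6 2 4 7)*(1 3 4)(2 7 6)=(1 5 4 6 7 3 2)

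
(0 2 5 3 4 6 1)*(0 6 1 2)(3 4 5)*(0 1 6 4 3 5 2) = (0 1 4 6)(2 5 3)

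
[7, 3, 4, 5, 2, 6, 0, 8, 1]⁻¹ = [6, 8, 4, 1, 2, 3, 5, 0, 7]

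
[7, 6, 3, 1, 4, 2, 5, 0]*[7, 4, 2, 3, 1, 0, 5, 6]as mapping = [0→6, 1→5, 2→3, 3→4, 4→1, 5→2, 6→0, 7→7]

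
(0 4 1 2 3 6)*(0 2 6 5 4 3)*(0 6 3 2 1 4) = (0 2 6 1 3 5)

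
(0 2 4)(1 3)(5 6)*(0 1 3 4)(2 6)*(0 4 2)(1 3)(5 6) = (0 5)(1 2 4 3)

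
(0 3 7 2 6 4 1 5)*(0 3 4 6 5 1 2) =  (0 4 2 5 3 7)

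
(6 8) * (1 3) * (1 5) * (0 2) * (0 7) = (0 2 7)(1 3 5)(6 8)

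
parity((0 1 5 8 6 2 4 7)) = odd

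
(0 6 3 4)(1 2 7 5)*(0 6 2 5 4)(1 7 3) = (0 2 3)(1 5 7 4 6)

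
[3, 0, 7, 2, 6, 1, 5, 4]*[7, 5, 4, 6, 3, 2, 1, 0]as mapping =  [0→6, 1→7, 2→0, 3→4, 4→1, 5→5, 6→2, 7→3]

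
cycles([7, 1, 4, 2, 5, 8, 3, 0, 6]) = (0 7)(2 4 5 8 6 3)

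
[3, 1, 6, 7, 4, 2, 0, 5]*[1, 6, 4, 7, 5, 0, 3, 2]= [7, 6, 3, 2, 5, 4, 1, 0]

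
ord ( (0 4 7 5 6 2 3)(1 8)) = 14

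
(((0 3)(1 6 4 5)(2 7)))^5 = (0 3)(1 6 4 5)(2 7)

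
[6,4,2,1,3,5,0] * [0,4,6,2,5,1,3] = [3,5,6,4,2,1,0]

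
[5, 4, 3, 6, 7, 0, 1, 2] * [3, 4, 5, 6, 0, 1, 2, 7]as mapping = [0→1, 1→0, 2→6, 3→2, 4→7, 5→3, 6→4, 7→5]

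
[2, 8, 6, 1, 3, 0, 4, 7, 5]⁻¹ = [5, 3, 0, 4, 6, 8, 2, 7, 1]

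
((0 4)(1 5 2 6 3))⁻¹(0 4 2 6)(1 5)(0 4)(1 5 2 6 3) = (0 6 3 4)(2 5)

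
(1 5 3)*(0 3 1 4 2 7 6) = (0 3 4 2 7 6)(1 5)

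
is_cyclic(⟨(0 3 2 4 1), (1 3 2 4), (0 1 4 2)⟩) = no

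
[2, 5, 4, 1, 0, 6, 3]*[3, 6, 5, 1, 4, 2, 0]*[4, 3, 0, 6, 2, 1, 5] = [1, 0, 2, 5, 6, 4, 3]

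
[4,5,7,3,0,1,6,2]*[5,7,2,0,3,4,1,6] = [3,4,6,0,5,7,1,2]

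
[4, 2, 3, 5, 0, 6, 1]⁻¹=[4, 6, 1, 2, 0, 3, 5]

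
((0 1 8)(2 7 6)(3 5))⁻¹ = (0 8 1)(2 6 7)(3 5)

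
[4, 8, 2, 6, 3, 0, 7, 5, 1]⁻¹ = [5, 8, 2, 4, 0, 7, 3, 6, 1]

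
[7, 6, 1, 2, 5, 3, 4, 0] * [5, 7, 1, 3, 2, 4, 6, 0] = [0, 6, 7, 1, 4, 3, 2, 5]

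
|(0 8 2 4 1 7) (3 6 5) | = 6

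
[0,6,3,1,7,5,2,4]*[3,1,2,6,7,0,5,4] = [3,5,6,1,4,0,2,7]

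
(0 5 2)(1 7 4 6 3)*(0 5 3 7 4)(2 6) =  (0 3 1 4 2 5 6 7)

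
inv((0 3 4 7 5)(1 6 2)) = (0 5 7 4 3)(1 2 6)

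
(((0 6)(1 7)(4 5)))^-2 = ()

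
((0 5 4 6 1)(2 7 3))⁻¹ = (0 1 6 4 5)(2 3 7)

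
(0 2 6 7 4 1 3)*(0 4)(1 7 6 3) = (0 2 3 4 7)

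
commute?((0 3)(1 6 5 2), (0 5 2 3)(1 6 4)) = no:(0 3)(1 6 5 2)*(0 5 2 3)(1 6 4) = (1 4)(2 6)(3 5), (0 5 2 3)(1 6 4)*(0 3)(1 6 5 2) = (0 2)(1 5)(4 6)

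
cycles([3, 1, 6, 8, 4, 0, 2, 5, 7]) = (0 3 8 7 5)(2 6)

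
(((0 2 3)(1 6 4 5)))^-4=(0 3 2)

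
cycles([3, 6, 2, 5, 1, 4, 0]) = (0 3 5 4 1 6)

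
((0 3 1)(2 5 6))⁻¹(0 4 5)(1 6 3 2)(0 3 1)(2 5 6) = (0 2 1 5)(3 4 6)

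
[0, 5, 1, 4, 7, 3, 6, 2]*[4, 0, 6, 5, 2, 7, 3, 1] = [4, 7, 0, 2, 1, 5, 3, 6]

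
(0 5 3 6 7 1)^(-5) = (0 5 3 6 7 1)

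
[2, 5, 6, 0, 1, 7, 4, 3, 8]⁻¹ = [3, 4, 0, 7, 6, 1, 2, 5, 8]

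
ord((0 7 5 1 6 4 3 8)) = 8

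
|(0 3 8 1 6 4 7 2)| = 8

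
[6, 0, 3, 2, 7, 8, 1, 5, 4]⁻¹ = [1, 6, 3, 2, 8, 7, 0, 4, 5]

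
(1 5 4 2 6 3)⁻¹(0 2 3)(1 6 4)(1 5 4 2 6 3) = (0 6 1)(2 5 3)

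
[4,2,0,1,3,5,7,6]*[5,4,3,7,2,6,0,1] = [2,3,5,4,7,6,1,0]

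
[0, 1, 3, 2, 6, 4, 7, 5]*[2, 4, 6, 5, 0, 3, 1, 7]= [2, 4, 5, 6, 1, 0, 7, 3] 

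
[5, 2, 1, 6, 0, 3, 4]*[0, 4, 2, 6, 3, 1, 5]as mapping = [0→1, 1→2, 2→4, 3→5, 4→0, 5→6, 6→3]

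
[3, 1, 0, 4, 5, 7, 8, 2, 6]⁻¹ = [2, 1, 7, 0, 3, 4, 8, 5, 6]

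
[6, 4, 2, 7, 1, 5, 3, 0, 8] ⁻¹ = [7, 4, 2, 6, 1, 5, 0, 3, 8] 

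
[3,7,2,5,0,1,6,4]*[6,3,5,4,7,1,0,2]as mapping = [0→4,1→2,2→5,3→1,4→6,5→3,6→0,7→7]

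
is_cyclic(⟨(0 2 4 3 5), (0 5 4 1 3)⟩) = no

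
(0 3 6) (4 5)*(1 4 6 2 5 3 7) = (0 7 1 4 3 2 5 6) 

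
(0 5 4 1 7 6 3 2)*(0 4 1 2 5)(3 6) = (1 7 3 5)(2 4)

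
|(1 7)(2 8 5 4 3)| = 10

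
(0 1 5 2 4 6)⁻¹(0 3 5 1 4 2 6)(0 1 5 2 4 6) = (0 1 3 2 5 6 4)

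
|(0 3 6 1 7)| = 5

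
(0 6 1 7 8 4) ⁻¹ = (0 4 8 7 1 6) 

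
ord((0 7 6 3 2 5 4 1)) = 8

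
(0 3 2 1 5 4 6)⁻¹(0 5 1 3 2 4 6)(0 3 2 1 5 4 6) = (0 3 4 5 2 1 6)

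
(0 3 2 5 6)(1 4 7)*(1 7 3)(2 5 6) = (0 1 4 3 5 2 6)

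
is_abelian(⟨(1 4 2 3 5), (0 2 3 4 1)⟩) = no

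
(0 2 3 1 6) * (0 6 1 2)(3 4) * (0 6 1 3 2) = (0 6 1 3)(2 4)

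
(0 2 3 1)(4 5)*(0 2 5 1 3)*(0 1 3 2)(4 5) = (0 4 3 2 1)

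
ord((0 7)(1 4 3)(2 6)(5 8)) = 6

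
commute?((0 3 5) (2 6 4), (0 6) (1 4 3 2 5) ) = no:(0 3 5) (2 6 4) * (0 6) (1 4 3 2 5) = (0 2) (1 4 5 6 3), (0 6) (1 4 3 2 5) * (0 3 5) (2 6 4) = (0 4 5 1 2) (3 6) 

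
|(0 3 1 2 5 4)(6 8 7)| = 6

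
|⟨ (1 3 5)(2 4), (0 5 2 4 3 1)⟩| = 720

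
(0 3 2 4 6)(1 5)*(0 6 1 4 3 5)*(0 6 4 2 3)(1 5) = (0 1 6 4 5 2)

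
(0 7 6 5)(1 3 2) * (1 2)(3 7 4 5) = (0 4 5)(1 7 6 3)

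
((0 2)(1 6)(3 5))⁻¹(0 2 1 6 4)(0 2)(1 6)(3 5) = (0 6 1 4 2)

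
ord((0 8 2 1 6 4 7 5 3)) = 9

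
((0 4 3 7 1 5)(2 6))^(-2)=(0 1 3)(4 5 7)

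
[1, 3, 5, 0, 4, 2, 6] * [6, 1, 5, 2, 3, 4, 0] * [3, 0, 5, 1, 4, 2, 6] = [0, 5, 4, 6, 1, 2, 3]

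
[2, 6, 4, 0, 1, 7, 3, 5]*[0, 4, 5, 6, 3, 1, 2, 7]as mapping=[0→5, 1→2, 2→3, 3→0, 4→4, 5→7, 6→6, 7→1]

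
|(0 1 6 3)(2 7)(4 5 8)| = 12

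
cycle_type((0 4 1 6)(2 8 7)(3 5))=2.3.4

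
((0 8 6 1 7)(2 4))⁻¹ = (0 7 1 6 8)(2 4)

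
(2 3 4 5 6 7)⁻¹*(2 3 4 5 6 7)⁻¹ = (2 6 4)(3 7 5)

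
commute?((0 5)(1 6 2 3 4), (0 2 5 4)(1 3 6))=no:(0 5)(1 6 2 3 4)*(0 2 5 4)(1 3 6)=(0 4 3)(2 6 5), (0 2 5 4)(1 3 6)*(0 5)(1 6 2 3 4)=(0 3 2)(1 4 5)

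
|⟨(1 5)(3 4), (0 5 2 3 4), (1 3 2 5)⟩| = 120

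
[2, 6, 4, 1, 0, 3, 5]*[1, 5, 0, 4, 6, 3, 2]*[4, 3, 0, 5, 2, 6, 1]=[4, 0, 1, 6, 3, 2, 5]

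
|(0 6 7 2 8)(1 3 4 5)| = 20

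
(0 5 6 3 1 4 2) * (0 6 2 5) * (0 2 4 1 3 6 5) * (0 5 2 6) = (0 6)(4 5)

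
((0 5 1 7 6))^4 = (0 6 7 1 5)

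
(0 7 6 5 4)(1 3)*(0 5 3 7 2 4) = (0 2 4 5)(1 7 6 3)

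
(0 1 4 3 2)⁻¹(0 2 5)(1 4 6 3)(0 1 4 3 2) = (0 5 1)(2 4 3 6)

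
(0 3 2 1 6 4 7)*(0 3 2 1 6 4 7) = (0 2 6 7 3 1 4)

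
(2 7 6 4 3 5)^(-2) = (2 3 6)(4 7 5)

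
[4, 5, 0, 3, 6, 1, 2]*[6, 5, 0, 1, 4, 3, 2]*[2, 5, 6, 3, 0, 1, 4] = [0, 3, 4, 5, 6, 1, 2]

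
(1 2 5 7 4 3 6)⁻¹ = (1 6 3 4 7 5 2)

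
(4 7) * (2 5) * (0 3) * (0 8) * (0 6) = (0 3 8 6)(2 5)(4 7)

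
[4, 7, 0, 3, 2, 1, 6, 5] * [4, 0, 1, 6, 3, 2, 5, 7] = [3, 7, 4, 6, 1, 0, 5, 2]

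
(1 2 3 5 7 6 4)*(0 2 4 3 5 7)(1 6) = (0 2 5)(1 4 6 3 7)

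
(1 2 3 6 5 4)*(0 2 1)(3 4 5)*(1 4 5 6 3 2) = (0 1 4)(2 5 6)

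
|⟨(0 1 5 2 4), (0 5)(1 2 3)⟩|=720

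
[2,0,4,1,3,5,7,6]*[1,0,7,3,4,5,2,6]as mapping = [0→7,1→1,2→4,3→0,4→3,5→5,6→6,7→2]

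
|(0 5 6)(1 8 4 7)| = 12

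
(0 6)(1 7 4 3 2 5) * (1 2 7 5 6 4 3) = (0 4 1 5 2 6)(3 7)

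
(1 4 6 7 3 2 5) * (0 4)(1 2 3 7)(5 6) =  (0 4 5 2 6 1)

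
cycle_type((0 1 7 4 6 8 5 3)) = 8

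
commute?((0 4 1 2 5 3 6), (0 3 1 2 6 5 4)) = no:(0 4 1 2 5 3 6)*(0 3 1 2 6 5 4) = (1 6 3 5)(2 4), (0 3 1 2 6 5 4)*(0 4 1 2 5 3 6) = (0 6 3 2)(1 5)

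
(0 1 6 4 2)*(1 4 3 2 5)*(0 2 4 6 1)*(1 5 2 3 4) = (0 6 4 2 3 1 5)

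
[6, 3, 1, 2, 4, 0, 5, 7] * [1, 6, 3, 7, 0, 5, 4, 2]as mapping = [0→4, 1→7, 2→6, 3→3, 4→0, 5→1, 6→5, 7→2]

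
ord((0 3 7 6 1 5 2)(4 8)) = 14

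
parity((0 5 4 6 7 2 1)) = even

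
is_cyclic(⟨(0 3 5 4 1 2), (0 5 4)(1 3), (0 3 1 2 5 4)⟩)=no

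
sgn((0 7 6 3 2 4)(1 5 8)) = -1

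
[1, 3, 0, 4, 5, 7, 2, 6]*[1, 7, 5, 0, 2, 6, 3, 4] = [7, 0, 1, 2, 6, 4, 5, 3]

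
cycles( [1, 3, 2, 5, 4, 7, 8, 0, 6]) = (0 1 3 5 7)(6 8)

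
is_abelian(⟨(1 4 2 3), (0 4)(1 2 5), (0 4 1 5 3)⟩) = no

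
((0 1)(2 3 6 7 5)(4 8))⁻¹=(0 1)(2 5 7 6 3)(4 8)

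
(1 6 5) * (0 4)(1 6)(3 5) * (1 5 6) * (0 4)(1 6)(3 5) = (1 3)(5 6)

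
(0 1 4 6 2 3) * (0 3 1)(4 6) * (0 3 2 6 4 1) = (0 3 2)(1 4)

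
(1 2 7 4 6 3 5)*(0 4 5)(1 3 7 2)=(0 4 6 7 5 3)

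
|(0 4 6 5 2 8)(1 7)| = 6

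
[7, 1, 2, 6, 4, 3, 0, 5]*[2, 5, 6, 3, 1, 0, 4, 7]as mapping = [0→7, 1→5, 2→6, 3→4, 4→1, 5→3, 6→2, 7→0]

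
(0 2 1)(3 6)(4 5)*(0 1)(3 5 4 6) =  (0 2)(5 6)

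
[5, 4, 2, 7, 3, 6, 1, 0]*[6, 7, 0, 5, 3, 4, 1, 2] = [4, 3, 0, 2, 5, 1, 7, 6]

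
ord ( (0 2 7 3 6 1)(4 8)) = 6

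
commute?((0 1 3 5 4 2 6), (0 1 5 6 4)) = no:(0 1 3 5 4 2 6) * (0 1 5 6 4) = (0 5)(1 3 6)(2 4), (0 1 5 6 4) * (0 1 3 5 4 2 6) = (0 3 5)(1 4)(2 6)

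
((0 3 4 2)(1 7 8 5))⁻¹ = (0 2 4 3)(1 5 8 7)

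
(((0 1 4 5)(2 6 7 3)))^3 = (0 5 4 1)(2 3 7 6)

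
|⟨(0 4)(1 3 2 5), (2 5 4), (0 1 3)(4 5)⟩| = 720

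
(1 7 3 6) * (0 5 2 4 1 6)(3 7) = (0 5 2 4 1 3)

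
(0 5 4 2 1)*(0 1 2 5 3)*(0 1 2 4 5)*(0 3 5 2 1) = (0 5 2 4 3)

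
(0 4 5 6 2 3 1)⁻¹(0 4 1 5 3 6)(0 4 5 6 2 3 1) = (0 6 1 2 4 5)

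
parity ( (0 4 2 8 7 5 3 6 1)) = even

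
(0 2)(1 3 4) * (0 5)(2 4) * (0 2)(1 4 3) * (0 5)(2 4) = (0 3 5 4 2)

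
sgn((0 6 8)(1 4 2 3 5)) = 1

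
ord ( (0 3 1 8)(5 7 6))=12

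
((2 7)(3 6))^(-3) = (2 7)(3 6)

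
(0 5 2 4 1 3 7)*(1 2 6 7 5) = (0 1 3 5 6 7)(2 4)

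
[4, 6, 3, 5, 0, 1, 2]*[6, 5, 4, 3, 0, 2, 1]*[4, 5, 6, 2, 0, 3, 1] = [4, 5, 2, 6, 1, 3, 0]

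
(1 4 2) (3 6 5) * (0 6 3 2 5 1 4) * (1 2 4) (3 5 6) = (0 3 5 4 6 2 1) 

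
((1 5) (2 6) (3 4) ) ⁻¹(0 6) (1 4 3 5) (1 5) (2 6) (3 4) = (0 2) (1 5 3 4) 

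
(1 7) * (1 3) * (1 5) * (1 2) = (1 7 3 5 2) 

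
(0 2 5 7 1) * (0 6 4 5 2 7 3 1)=(0 7)(1 6 4 5 3)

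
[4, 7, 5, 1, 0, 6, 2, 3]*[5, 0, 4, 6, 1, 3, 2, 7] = [1, 7, 3, 0, 5, 2, 4, 6]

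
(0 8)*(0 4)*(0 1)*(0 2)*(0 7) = (0 8 4 1 2 7)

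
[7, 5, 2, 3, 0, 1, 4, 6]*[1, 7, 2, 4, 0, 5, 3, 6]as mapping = [0→6, 1→5, 2→2, 3→4, 4→1, 5→7, 6→0, 7→3]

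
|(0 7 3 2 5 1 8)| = 7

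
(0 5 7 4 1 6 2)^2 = (0 7 1 2 5 4 6)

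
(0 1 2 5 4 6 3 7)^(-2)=(0 3 4 2)(1 7 6 5)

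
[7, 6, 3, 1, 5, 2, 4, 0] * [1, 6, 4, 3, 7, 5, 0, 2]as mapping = [0→2, 1→0, 2→3, 3→6, 4→5, 5→4, 6→7, 7→1]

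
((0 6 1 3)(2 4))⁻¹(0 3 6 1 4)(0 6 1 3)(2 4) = (0 1 3 2 6)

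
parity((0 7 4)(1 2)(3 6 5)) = odd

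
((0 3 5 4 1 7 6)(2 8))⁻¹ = (0 6 7 1 4 5 3)(2 8)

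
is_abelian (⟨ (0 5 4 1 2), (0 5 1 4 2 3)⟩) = no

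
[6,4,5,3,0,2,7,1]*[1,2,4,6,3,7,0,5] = [0,3,7,6,1,4,5,2]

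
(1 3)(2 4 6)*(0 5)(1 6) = (0 5)(1 3 6 2 4)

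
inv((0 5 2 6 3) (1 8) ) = (0 3 6 2 5) (1 8) 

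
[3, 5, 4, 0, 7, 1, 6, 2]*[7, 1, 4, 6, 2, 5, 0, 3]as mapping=[0→6, 1→5, 2→2, 3→7, 4→3, 5→1, 6→0, 7→4]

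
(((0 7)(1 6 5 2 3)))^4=(1 3 2 5 6)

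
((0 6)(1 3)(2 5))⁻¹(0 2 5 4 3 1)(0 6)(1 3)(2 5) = (1 3 6 5 2 4)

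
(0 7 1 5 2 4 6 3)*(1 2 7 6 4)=(0 6 3)(1 5 7 2)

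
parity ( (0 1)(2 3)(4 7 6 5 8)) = even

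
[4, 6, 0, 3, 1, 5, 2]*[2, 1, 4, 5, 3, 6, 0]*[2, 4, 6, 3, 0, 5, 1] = [3, 2, 6, 5, 4, 1, 0]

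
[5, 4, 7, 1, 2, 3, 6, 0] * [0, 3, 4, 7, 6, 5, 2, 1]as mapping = [0→5, 1→6, 2→1, 3→3, 4→4, 5→7, 6→2, 7→0]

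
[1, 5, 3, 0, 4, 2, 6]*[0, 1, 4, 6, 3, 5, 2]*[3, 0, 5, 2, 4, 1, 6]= [0, 1, 6, 3, 2, 4, 5]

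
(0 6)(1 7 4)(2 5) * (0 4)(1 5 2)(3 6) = (0 3 6 4 5 1 7)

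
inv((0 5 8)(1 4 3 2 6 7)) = (0 8 5)(1 7 6 2 3 4)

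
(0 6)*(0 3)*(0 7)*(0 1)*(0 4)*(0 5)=(0 6 3 7 1 4 5)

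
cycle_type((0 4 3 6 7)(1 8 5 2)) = 4.5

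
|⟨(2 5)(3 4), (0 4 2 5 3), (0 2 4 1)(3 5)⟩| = 360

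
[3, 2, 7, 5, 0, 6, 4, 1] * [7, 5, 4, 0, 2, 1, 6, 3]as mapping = [0→0, 1→4, 2→3, 3→1, 4→7, 5→6, 6→2, 7→5]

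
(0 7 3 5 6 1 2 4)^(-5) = (0 5 2 7 6 4 3 1)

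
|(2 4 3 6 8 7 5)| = 7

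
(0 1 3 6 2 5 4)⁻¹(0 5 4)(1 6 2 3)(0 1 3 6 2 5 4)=(0 1 4)(2 5 6 3)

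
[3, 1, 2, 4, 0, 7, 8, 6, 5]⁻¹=[4, 1, 2, 0, 3, 8, 7, 5, 6]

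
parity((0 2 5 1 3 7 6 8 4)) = even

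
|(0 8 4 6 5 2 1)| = 7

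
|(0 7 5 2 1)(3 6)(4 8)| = 10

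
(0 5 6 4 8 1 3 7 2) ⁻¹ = (0 2 7 3 1 8 4 6 5) 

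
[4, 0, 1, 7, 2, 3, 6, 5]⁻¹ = [1, 2, 4, 5, 0, 7, 6, 3]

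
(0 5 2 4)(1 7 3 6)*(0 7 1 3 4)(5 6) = (0 6 3 5 2)(4 7)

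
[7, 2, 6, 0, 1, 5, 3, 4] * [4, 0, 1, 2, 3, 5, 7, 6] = [6, 1, 7, 4, 0, 5, 2, 3]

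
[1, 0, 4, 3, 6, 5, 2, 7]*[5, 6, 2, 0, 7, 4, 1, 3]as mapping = [0→6, 1→5, 2→7, 3→0, 4→1, 5→4, 6→2, 7→3]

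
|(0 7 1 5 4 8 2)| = 7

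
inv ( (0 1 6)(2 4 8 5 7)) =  (0 6 1)(2 7 5 8 4)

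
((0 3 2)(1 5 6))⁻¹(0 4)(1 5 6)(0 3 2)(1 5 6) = (1 5 6)(3 4)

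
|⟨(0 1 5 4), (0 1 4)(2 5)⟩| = 120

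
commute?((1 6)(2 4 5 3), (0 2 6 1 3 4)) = no:(1 6)(2 4 5 3) * (0 2 6 1 3 4) = (0 2)(3 6)(4 5), (0 2 6 1 3 4) * (1 6)(2 4 5 3) = (0 4)(1 2)(3 5)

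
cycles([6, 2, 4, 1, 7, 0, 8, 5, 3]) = (0 6 8 3 1 2 4 7 5) 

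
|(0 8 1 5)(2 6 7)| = 12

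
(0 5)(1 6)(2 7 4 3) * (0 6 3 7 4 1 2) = (0 5 6 2 4 7 1 3)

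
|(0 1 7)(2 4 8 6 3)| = 15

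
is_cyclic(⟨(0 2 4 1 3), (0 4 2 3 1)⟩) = no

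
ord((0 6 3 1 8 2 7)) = 7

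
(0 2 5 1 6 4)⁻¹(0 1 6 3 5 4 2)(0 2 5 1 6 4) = (0 5 2 6 4 3 1)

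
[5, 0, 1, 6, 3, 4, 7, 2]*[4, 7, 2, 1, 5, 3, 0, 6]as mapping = [0→3, 1→4, 2→7, 3→0, 4→1, 5→5, 6→6, 7→2]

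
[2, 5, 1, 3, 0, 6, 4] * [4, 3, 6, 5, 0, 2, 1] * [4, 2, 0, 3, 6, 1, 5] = [5, 0, 3, 1, 6, 2, 4]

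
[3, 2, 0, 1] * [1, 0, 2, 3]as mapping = [0→3, 1→2, 2→1, 3→0]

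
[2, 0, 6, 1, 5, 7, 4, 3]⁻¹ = [1, 3, 0, 7, 6, 4, 2, 5]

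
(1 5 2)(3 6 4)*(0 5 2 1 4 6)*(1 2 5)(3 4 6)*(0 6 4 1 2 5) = (0 2 4 1)(3 6)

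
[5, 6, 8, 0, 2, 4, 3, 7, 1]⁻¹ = [3, 8, 4, 6, 5, 0, 1, 7, 2]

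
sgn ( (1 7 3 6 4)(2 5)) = -1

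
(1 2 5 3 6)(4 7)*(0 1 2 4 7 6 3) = (0 1 4 6 2 5)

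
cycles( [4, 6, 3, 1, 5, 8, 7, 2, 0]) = (0 4 5 8)(1 6 7 2 3)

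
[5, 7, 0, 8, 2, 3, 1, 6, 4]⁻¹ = [2, 6, 4, 5, 8, 0, 7, 1, 3]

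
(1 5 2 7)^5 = (1 5 2 7)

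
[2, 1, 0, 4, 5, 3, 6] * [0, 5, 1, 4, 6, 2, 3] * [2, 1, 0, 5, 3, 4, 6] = [1, 4, 2, 6, 0, 3, 5]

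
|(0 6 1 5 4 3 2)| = 7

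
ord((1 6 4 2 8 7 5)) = 7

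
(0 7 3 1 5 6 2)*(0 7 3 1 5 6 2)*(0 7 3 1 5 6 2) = (0 1 2 3 6 7 5)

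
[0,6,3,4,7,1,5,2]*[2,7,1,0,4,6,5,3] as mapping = [0→2,1→5,2→0,3→4,4→3,5→7,6→6,7→1] 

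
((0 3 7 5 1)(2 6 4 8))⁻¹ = (0 1 5 7 3)(2 8 4 6)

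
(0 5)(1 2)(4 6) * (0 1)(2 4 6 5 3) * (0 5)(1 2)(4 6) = (0 3 1 6 4)(2 5)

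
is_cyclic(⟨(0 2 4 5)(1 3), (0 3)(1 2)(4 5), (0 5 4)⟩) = no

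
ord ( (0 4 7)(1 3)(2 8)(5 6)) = 6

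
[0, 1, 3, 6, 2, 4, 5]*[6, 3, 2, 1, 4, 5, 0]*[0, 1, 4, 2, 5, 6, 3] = [3, 2, 1, 0, 4, 5, 6]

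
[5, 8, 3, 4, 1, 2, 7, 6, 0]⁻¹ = [8, 4, 5, 2, 3, 0, 7, 6, 1]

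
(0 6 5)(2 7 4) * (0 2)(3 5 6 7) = (0 7 4)(2 3 5)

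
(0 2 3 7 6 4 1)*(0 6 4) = (0 2 3 7 4 1 6)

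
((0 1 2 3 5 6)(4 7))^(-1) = (0 6 5 3 2 1)(4 7)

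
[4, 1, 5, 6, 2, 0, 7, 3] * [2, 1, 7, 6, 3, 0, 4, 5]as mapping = [0→3, 1→1, 2→0, 3→4, 4→7, 5→2, 6→5, 7→6]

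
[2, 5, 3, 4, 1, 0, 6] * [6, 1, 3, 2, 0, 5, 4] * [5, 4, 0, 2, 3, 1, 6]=[2, 1, 0, 5, 4, 6, 3]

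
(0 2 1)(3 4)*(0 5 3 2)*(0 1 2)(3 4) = (0 1 5 4)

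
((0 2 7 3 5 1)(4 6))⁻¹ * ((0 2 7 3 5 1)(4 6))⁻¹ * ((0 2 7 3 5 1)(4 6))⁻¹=(0 3)(1 7)(2 5)(4 6)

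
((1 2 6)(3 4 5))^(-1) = (1 6 2)(3 5 4)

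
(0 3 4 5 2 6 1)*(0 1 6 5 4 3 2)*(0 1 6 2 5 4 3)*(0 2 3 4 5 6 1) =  (0 6 3 2 5)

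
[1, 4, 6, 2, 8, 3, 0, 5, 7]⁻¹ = [6, 0, 3, 5, 1, 7, 2, 8, 4]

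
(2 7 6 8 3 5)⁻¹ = (2 5 3 8 6 7)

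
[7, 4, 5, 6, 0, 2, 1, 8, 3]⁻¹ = [4, 6, 5, 8, 1, 2, 3, 0, 7]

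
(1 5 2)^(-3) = ()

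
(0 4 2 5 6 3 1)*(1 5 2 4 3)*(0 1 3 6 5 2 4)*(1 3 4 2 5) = (0 6 4)(1 3 5)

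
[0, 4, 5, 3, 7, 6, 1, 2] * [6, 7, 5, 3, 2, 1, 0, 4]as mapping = [0→6, 1→2, 2→1, 3→3, 4→4, 5→0, 6→7, 7→5]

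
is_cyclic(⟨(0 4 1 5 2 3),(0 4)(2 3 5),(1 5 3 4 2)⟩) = no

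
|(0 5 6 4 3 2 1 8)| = 8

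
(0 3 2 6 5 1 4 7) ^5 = (0 1 2 7 5 3 4 6) 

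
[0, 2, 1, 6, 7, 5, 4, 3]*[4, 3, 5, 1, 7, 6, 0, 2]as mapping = [0→4, 1→5, 2→3, 3→0, 4→2, 5→6, 6→7, 7→1]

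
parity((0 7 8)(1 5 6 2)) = odd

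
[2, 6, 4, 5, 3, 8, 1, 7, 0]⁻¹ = [8, 6, 0, 4, 2, 3, 1, 7, 5]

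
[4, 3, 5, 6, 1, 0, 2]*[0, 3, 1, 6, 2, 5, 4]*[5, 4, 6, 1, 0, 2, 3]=[6, 3, 2, 0, 1, 5, 4]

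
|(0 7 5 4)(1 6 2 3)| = 4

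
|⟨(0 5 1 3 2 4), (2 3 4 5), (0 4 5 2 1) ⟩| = 720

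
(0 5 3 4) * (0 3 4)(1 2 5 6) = (0 6 1 2 5 4 3)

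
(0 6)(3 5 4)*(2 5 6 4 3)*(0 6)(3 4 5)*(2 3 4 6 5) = (0 2 4 3)(5 6)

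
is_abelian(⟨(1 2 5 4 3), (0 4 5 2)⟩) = no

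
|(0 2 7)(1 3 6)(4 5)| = 6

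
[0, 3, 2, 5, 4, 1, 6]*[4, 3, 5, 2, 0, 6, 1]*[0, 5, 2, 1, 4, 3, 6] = [4, 2, 3, 6, 0, 1, 5]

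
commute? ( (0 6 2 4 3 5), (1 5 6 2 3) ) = no: (0 6 2 4 3 5)*(1 5 6 2 3) = (0 2 4 1 5) (3 6), (1 5 6 2 3)*(0 6 2 4 3 5) = (0 6 4 3 1) (2 5) 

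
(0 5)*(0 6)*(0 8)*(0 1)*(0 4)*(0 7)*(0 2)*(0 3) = (0 5 6 8 1 4 7 2 3)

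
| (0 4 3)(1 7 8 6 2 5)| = 6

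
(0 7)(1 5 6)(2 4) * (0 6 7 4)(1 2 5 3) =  (0 4 5 7 6 2)(1 3)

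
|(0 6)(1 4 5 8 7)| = 10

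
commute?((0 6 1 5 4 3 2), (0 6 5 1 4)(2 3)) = no:(0 6 1 5 4 3 2)*(0 6 5 1 4)(2 3) = (0 5)(2 6 4), (0 6 5 1 4)(2 3)*(0 6 1 5 4 3 2) = (0 1 3)(4 6)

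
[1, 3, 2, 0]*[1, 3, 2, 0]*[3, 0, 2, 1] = [1, 3, 2, 0]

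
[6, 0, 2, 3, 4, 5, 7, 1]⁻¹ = [1, 7, 2, 3, 4, 5, 0, 6]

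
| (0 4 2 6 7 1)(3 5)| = 6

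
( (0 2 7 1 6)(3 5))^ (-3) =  (0 7 6 2 1)(3 5)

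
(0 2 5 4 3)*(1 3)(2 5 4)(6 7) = (0 5 2 4 1 3)(6 7)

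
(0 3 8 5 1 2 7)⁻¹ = (0 7 2 1 5 8 3)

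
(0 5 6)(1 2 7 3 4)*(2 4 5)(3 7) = (0 2 3 5 6)(1 4)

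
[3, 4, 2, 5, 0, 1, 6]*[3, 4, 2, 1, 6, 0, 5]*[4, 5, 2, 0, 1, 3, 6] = [5, 6, 2, 4, 0, 1, 3]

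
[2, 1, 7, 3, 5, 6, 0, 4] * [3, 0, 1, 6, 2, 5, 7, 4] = [1, 0, 4, 6, 5, 7, 3, 2]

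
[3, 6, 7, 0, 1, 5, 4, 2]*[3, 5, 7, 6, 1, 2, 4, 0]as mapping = [0→6, 1→4, 2→0, 3→3, 4→5, 5→2, 6→1, 7→7]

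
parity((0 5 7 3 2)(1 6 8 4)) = odd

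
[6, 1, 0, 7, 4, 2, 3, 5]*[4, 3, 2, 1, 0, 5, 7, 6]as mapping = [0→7, 1→3, 2→4, 3→6, 4→0, 5→2, 6→1, 7→5]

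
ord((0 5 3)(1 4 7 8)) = 12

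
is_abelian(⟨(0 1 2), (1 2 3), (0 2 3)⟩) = no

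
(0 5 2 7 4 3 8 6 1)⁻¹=(0 1 6 8 3 4 7 2 5)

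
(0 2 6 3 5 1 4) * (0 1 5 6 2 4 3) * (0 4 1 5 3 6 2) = (0 1 6 4 5 3 2)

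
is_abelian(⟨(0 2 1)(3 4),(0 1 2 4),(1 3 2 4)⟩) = no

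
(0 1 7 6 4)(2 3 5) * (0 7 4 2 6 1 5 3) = (0 5 6 2)(1 4 7)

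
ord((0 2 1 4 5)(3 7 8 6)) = 20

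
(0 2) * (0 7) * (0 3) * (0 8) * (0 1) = (0 2 7 3 8 1) 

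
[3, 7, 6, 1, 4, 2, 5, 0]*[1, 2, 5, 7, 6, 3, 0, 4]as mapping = [0→7, 1→4, 2→0, 3→2, 4→6, 5→5, 6→3, 7→1]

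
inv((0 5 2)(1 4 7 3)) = (0 2 5)(1 3 7 4)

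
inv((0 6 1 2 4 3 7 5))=(0 5 7 3 4 2 1 6)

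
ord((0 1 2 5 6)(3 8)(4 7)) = 10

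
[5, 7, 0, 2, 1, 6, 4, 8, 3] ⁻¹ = [2, 4, 3, 8, 6, 0, 5, 1, 7] 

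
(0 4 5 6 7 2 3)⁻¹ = (0 3 2 7 6 5 4)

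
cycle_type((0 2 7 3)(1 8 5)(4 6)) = 2.3.4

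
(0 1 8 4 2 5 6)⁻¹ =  (0 6 5 2 4 8 1)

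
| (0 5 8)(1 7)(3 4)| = 6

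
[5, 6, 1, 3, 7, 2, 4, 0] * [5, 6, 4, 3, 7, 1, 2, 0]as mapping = [0→1, 1→2, 2→6, 3→3, 4→0, 5→4, 6→7, 7→5]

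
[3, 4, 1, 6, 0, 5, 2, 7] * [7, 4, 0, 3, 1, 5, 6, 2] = [3, 1, 4, 6, 7, 5, 0, 2]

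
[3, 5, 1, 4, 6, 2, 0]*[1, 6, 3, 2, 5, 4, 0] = [2, 4, 6, 5, 0, 3, 1]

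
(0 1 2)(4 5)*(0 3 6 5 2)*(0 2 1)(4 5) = (1 2 3 6 4)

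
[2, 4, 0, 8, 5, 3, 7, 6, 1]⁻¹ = [2, 8, 0, 5, 1, 4, 7, 6, 3]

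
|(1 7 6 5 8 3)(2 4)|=6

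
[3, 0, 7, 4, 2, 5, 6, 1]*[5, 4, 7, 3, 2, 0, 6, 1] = [3, 5, 1, 2, 7, 0, 6, 4]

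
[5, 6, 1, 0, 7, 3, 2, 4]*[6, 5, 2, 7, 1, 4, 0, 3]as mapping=[0→4, 1→0, 2→5, 3→6, 4→3, 5→7, 6→2, 7→1]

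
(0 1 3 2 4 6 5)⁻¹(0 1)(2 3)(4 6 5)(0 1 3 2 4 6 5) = (0 6 5)(1 3)(2 4)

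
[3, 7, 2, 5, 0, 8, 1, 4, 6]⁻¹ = [4, 6, 2, 0, 7, 3, 8, 1, 5]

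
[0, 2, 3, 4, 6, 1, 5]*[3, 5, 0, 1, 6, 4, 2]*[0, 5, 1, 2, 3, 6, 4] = [2, 0, 5, 4, 1, 6, 3]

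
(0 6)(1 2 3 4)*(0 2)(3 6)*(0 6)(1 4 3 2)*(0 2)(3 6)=(1 3 6)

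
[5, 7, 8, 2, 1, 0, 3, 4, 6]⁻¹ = [5, 4, 3, 6, 7, 0, 8, 1, 2]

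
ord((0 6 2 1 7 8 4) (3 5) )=14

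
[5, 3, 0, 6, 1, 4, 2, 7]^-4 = [1, 2, 4, 0, 6, 3, 5, 7]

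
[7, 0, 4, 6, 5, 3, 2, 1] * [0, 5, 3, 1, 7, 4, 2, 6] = [6, 0, 7, 2, 4, 1, 3, 5]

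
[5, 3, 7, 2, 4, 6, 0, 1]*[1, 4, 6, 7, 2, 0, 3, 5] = [0, 7, 5, 6, 2, 3, 1, 4]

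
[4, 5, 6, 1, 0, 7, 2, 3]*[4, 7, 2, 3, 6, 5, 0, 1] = [6, 5, 0, 7, 4, 1, 2, 3]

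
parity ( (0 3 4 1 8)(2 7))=odd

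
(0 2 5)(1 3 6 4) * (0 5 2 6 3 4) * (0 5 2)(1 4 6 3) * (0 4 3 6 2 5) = (0 6)(1 2 4 3)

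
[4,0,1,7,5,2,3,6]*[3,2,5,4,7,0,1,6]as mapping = [0→7,1→3,2→2,3→6,4→0,5→5,6→4,7→1]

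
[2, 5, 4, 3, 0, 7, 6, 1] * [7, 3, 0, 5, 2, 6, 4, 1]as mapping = [0→0, 1→6, 2→2, 3→5, 4→7, 5→1, 6→4, 7→3]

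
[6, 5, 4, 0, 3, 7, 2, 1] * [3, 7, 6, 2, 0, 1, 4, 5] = [4, 1, 0, 3, 2, 5, 6, 7]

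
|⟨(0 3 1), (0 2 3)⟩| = 12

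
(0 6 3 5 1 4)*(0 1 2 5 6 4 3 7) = (0 4 1 3 6 7)(2 5)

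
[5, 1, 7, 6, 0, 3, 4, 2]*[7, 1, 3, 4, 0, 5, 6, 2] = [5, 1, 2, 6, 7, 4, 0, 3]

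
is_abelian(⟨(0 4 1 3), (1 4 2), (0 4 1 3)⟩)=no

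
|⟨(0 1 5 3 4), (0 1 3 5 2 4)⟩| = 720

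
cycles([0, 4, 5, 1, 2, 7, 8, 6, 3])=(1 4 2 5 7 6 8 3)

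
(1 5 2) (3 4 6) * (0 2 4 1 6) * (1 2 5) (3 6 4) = (0 5 3 2 4) 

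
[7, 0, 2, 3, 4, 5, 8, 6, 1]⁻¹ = [1, 8, 2, 3, 4, 5, 7, 0, 6]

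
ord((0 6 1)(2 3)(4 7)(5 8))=6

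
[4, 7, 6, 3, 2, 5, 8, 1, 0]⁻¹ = [8, 7, 4, 3, 0, 5, 2, 1, 6]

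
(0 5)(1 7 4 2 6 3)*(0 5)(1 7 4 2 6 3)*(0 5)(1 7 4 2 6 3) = (0 5)(1 2)(3 4)(6 7)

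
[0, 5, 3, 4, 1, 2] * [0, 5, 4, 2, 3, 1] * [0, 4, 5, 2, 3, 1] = [0, 4, 5, 2, 1, 3]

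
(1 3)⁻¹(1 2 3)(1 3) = (1 3 2)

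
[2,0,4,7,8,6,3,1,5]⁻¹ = [1,7,0,6,2,8,5,3,4]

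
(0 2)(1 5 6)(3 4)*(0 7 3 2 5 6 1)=(0 5 1 6)(2 7 3 4)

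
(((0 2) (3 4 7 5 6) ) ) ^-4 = (3 4 7 5 6) 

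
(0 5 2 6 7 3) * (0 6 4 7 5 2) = (0 2 4 7 3 6 5)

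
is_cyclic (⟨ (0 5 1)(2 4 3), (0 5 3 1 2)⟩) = no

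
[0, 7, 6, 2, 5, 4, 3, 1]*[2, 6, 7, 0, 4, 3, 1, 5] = [2, 5, 1, 7, 3, 4, 0, 6]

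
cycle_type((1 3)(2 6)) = 2^2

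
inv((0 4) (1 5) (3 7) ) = (0 4) (1 5) (3 7) 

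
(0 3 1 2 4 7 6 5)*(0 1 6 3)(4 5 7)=(1 2 5)(3 6 7)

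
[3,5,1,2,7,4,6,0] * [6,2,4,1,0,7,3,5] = [1,7,2,4,5,0,3,6]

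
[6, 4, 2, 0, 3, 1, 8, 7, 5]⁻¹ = [3, 5, 2, 4, 1, 8, 0, 7, 6]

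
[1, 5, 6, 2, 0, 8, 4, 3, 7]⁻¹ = [4, 0, 3, 7, 6, 1, 2, 8, 5]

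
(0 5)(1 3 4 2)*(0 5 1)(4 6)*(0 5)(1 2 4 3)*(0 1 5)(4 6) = (0 2)(1 5)(3 4 6)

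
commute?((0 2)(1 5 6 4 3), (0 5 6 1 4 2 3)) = no:(0 2)(1 5 6 4 3) * (0 5 6 1 4 2 3) = (0 3 4)(1 6 2 5), (0 5 6 1 4 2 3) * (0 2)(1 5 6 4 3) = (0 6 5 4)(1 3 2)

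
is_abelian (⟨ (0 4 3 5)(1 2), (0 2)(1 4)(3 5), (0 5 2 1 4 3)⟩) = no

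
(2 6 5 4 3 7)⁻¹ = (2 7 3 4 5 6)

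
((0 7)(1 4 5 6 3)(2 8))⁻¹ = (0 7)(1 3 6 5 4)(2 8)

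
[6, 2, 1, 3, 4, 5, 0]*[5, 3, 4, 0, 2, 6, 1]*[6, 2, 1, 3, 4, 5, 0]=[2, 4, 3, 6, 1, 0, 5]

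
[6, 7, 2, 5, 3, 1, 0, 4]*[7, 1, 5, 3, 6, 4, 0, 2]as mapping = [0→0, 1→2, 2→5, 3→4, 4→3, 5→1, 6→7, 7→6]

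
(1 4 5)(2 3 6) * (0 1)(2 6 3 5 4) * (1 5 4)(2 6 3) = (0 5)(1 6 3 2 4)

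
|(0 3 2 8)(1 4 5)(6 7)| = 12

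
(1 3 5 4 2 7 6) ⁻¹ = (1 6 7 2 4 5 3) 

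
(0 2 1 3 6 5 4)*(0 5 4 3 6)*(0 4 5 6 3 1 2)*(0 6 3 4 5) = (0 6)(1 4 3 5)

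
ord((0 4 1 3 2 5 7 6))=8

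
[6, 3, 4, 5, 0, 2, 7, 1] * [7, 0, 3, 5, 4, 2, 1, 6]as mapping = [0→1, 1→5, 2→4, 3→2, 4→7, 5→3, 6→6, 7→0]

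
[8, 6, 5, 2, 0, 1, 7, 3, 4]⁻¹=[4, 5, 3, 7, 8, 2, 1, 6, 0]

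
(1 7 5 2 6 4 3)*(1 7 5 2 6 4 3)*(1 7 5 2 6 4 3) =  (1 2 3 5 4 7 6)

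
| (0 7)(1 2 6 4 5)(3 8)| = 10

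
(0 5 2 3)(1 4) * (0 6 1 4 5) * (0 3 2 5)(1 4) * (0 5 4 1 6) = (0 3)(1 5 4 6)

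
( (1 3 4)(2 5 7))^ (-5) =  (1 3 4)(2 5 7)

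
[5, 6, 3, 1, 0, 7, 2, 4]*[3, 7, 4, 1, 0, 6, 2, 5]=[6, 2, 1, 7, 3, 5, 4, 0]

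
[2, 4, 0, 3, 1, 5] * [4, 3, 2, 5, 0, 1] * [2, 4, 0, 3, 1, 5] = [0, 2, 1, 5, 3, 4]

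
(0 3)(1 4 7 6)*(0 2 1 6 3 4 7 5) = (0 4 5)(1 7 3 2)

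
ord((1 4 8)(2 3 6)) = 3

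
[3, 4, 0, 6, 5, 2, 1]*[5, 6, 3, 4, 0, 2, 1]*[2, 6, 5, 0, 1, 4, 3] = [1, 2, 4, 6, 5, 0, 3] 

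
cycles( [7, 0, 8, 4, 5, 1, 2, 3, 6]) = (0 7 3 4 5 1)(2 8 6)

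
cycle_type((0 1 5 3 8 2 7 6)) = 8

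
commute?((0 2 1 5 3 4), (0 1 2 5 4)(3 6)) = no:(0 2 1 5 3 4)*(0 1 2 5 4)(3 6) = (0 5 6 3)(1 4), (0 1 2 5 4)(3 6)*(0 2 1 5 3 4) = (0 5)(2 3 6 4)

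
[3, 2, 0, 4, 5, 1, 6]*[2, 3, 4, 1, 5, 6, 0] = [1, 4, 2, 5, 6, 3, 0]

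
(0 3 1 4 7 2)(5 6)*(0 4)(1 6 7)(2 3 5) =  (0 5 7 3 6 2 4 1)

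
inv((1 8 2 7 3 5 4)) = (1 4 5 3 7 2 8)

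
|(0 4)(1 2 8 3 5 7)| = 6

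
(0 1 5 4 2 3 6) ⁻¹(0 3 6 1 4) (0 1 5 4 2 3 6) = (0 5 2 1 6) 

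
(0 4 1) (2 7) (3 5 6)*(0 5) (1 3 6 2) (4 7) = (0 7 1 5 2 4 3) 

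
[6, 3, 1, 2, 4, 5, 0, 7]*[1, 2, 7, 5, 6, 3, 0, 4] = [0, 5, 2, 7, 6, 3, 1, 4]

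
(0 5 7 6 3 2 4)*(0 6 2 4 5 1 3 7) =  (0 1 3 4 6 7 2 5)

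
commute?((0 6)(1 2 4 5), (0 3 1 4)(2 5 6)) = no:(0 6)(1 2 4 5)*(0 3 1 4)(2 5 6) = (0 2)(1 5 4 6 3), (0 3 1 4)(2 5 6)*(0 6)(1 2 4 5) = (0 3 2 1 5)(4 6)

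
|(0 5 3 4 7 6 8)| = 7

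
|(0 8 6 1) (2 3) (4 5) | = 4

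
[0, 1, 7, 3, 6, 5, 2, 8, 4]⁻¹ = [0, 1, 6, 3, 8, 5, 4, 2, 7]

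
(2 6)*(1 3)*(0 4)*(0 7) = (0 4 7)(1 3)(2 6)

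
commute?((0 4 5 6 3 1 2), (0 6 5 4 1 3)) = no:(0 4 5 6 3 1 2) * (0 6 5 4 1 3) = (0 1 2 6), (0 6 5 4 1 3) * (0 4 5 6 3 1 2) = (0 3 4 2)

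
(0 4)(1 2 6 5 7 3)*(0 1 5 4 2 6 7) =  (0 2 7 3 5)(1 6 4)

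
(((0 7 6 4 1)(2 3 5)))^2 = (0 6 1 7 4)(2 5 3)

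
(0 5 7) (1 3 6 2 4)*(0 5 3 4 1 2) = (0 3 6) (1 4 2) (5 7) 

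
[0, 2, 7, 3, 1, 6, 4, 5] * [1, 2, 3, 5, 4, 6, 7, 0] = [1, 3, 0, 5, 2, 7, 4, 6]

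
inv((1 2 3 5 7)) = (1 7 5 3 2)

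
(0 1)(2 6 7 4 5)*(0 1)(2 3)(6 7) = (2 7 4 5 3)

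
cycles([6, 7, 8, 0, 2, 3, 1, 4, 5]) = (0 6 1 7 4 2 8 5 3)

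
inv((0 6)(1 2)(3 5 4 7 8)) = (0 6)(1 2)(3 8 7 4 5)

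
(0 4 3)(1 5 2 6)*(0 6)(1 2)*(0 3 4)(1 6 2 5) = (2 3)(5 6)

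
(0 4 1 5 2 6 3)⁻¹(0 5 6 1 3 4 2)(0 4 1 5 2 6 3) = (0 1 6 4 2 3 5)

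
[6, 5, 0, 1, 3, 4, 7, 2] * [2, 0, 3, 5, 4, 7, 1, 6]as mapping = [0→1, 1→7, 2→2, 3→0, 4→5, 5→4, 6→6, 7→3]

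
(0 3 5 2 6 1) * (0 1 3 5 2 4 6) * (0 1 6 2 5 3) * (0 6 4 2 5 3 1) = (0 1 4 5 2)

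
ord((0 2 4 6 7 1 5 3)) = 8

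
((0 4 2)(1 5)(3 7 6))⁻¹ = (0 2 4)(1 5)(3 6 7)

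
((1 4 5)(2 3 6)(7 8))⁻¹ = (1 5 4)(2 6 3)(7 8)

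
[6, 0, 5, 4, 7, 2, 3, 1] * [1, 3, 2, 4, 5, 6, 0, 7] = [0, 1, 6, 5, 7, 2, 4, 3]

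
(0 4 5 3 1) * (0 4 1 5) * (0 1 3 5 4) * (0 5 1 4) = (0 3) (1 5) 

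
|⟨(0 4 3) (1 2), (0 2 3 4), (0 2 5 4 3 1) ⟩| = 720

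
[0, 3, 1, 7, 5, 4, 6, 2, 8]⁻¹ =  [0, 2, 7, 1, 5, 4, 6, 3, 8]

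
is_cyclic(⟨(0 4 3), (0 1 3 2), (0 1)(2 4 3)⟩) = no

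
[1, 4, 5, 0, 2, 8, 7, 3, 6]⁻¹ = [3, 0, 4, 7, 1, 2, 8, 6, 5]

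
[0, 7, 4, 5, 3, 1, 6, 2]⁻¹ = [0, 5, 7, 4, 2, 3, 6, 1]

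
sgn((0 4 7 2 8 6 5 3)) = -1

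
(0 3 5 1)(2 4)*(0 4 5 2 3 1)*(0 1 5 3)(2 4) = (0 5 1 2 3 4)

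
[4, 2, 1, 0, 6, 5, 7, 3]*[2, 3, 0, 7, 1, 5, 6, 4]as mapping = [0→1, 1→0, 2→3, 3→2, 4→6, 5→5, 6→4, 7→7]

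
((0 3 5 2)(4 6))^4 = ()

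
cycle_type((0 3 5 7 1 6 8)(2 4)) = 2.7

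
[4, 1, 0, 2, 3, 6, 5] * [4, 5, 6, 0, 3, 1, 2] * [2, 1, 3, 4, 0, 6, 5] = [4, 6, 0, 5, 2, 3, 1]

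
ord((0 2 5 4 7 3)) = 6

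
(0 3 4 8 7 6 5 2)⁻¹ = (0 2 5 6 7 8 4 3)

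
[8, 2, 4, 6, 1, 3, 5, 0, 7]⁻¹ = [7, 4, 1, 5, 2, 6, 3, 8, 0]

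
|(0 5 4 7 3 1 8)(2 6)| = 14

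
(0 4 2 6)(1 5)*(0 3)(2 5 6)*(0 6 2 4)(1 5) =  (1 2 4)(3 6)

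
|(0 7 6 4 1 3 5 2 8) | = 9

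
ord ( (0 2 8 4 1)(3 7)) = 10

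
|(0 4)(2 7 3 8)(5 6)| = 4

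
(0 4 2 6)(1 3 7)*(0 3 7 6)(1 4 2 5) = (0 2)(1 7 4 5)(3 6)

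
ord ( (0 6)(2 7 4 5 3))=10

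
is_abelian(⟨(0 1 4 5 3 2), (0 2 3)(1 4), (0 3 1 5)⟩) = no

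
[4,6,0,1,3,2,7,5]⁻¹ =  [2,3,5,4,0,7,1,6]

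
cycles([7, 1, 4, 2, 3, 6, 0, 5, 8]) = (0 7 5 6)(2 4 3)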